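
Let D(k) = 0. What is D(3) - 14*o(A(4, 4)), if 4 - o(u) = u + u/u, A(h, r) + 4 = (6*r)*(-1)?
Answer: -434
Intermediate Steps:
A(h, r) = -4 - 6*r (A(h, r) = -4 + (6*r)*(-1) = -4 - 6*r)
o(u) = 3 - u (o(u) = 4 - (u + u/u) = 4 - (u + 1) = 4 - (1 + u) = 4 + (-1 - u) = 3 - u)
D(3) - 14*o(A(4, 4)) = 0 - 14*(3 - (-4 - 6*4)) = 0 - 14*(3 - (-4 - 24)) = 0 - 14*(3 - 1*(-28)) = 0 - 14*(3 + 28) = 0 - 14*31 = 0 - 434 = -434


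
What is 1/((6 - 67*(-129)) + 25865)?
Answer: 1/34514 ≈ 2.8974e-5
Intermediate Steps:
1/((6 - 67*(-129)) + 25865) = 1/((6 + 8643) + 25865) = 1/(8649 + 25865) = 1/34514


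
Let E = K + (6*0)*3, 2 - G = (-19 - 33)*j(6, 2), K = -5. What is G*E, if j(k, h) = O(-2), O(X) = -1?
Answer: 250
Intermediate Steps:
j(k, h) = -1
G = -50 (G = 2 - (-19 - 33)*(-1) = 2 - (-52)*(-1) = 2 - 1*52 = 2 - 52 = -50)
E = -5 (E = -5 + (6*0)*3 = -5 + 0*3 = -5 + 0 = -5)
G*E = -50*(-5) = 250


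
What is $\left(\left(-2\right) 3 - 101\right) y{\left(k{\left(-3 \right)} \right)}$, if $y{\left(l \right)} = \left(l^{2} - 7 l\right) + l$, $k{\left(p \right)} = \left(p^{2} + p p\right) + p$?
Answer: $-14445$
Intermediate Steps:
$k{\left(p \right)} = p + 2 p^{2}$ ($k{\left(p \right)} = \left(p^{2} + p^{2}\right) + p = 2 p^{2} + p = p + 2 p^{2}$)
$y{\left(l \right)} = l^{2} - 6 l$
$\left(\left(-2\right) 3 - 101\right) y{\left(k{\left(-3 \right)} \right)} = \left(\left(-2\right) 3 - 101\right) - 3 \left(1 + 2 \left(-3\right)\right) \left(-6 - 3 \left(1 + 2 \left(-3\right)\right)\right) = \left(-6 - 101\right) - 3 \left(1 - 6\right) \left(-6 - 3 \left(1 - 6\right)\right) = - 107 \left(-3\right) \left(-5\right) \left(-6 - -15\right) = - 107 \cdot 15 \left(-6 + 15\right) = - 107 \cdot 15 \cdot 9 = \left(-107\right) 135 = -14445$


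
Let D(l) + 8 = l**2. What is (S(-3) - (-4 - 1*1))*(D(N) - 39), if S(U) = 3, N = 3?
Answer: -304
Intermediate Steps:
D(l) = -8 + l**2
(S(-3) - (-4 - 1*1))*(D(N) - 39) = (3 - (-4 - 1*1))*((-8 + 3**2) - 39) = (3 - (-4 - 1))*((-8 + 9) - 39) = (3 - 1*(-5))*(1 - 39) = (3 + 5)*(-38) = 8*(-38) = -304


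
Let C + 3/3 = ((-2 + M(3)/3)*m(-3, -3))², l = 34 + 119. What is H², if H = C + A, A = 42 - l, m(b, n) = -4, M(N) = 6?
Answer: 12544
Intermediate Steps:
l = 153
A = -111 (A = 42 - 1*153 = 42 - 153 = -111)
C = -1 (C = -1 + ((-2 + 6/3)*(-4))² = -1 + ((-2 + 6*(⅓))*(-4))² = -1 + ((-2 + 2)*(-4))² = -1 + (0*(-4))² = -1 + 0² = -1 + 0 = -1)
H = -112 (H = -1 - 111 = -112)
H² = (-112)² = 12544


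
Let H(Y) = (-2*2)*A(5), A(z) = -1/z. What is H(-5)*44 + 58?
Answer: 466/5 ≈ 93.200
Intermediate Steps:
H(Y) = ⅘ (H(Y) = (-2*2)*(-1/5) = -(-4)/5 = -4*(-⅕) = ⅘)
H(-5)*44 + 58 = (⅘)*44 + 58 = 176/5 + 58 = 466/5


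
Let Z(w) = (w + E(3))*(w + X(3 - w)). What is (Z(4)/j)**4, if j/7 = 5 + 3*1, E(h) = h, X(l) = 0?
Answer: 1/16 ≈ 0.062500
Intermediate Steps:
Z(w) = w*(3 + w) (Z(w) = (w + 3)*(w + 0) = (3 + w)*w = w*(3 + w))
j = 56 (j = 7*(5 + 3*1) = 7*(5 + 3) = 7*8 = 56)
(Z(4)/j)**4 = ((4*(3 + 4))/56)**4 = ((4*7)*(1/56))**4 = (28*(1/56))**4 = (1/2)**4 = 1/16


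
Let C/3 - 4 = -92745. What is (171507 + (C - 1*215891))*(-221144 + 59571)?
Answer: 52124580811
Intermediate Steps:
C = -278223 (C = 12 + 3*(-92745) = 12 - 278235 = -278223)
(171507 + (C - 1*215891))*(-221144 + 59571) = (171507 + (-278223 - 1*215891))*(-221144 + 59571) = (171507 + (-278223 - 215891))*(-161573) = (171507 - 494114)*(-161573) = -322607*(-161573) = 52124580811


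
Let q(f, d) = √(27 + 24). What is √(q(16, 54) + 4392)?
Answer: √(4392 + √51) ≈ 66.326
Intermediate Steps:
q(f, d) = √51
√(q(16, 54) + 4392) = √(√51 + 4392) = √(4392 + √51)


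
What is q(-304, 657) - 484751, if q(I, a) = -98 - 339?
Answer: -485188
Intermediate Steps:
q(I, a) = -437
q(-304, 657) - 484751 = -437 - 484751 = -485188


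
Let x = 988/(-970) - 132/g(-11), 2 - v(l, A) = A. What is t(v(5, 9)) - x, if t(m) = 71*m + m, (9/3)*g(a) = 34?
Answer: -4051052/8245 ≈ -491.33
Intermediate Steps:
g(a) = 34/3 (g(a) = (⅓)*34 = 34/3)
v(l, A) = 2 - A
x = -104428/8245 (x = 988/(-970) - 132/34/3 = 988*(-1/970) - 132*3/34 = -494/485 - 198/17 = -104428/8245 ≈ -12.666)
t(m) = 72*m
t(v(5, 9)) - x = 72*(2 - 1*9) - 1*(-104428/8245) = 72*(2 - 9) + 104428/8245 = 72*(-7) + 104428/8245 = -504 + 104428/8245 = -4051052/8245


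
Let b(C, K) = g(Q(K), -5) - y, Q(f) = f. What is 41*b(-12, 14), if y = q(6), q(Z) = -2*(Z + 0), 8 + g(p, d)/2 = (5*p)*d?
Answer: -28864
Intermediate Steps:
g(p, d) = -16 + 10*d*p (g(p, d) = -16 + 2*((5*p)*d) = -16 + 2*(5*d*p) = -16 + 10*d*p)
q(Z) = -2*Z
y = -12 (y = -2*6 = -12)
b(C, K) = -4 - 50*K (b(C, K) = (-16 + 10*(-5)*K) - 1*(-12) = (-16 - 50*K) + 12 = -4 - 50*K)
41*b(-12, 14) = 41*(-4 - 50*14) = 41*(-4 - 700) = 41*(-704) = -28864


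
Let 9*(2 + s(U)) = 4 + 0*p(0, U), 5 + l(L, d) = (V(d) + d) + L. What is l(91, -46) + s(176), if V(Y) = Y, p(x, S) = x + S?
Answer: -68/9 ≈ -7.5556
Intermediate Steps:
p(x, S) = S + x
l(L, d) = -5 + L + 2*d (l(L, d) = -5 + ((d + d) + L) = -5 + (2*d + L) = -5 + (L + 2*d) = -5 + L + 2*d)
s(U) = -14/9 (s(U) = -2 + (4 + 0*(U + 0))/9 = -2 + (4 + 0*U)/9 = -2 + (4 + 0)/9 = -2 + (1/9)*4 = -2 + 4/9 = -14/9)
l(91, -46) + s(176) = (-5 + 91 + 2*(-46)) - 14/9 = (-5 + 91 - 92) - 14/9 = -6 - 14/9 = -68/9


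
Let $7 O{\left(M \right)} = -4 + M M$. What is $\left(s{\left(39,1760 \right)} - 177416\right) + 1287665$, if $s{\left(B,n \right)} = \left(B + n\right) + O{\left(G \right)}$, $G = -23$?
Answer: $1112123$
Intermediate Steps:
$O{\left(M \right)} = - \frac{4}{7} + \frac{M^{2}}{7}$ ($O{\left(M \right)} = \frac{-4 + M M}{7} = \frac{-4 + M^{2}}{7} = - \frac{4}{7} + \frac{M^{2}}{7}$)
$s{\left(B,n \right)} = 75 + B + n$ ($s{\left(B,n \right)} = \left(B + n\right) - \left(\frac{4}{7} - \frac{\left(-23\right)^{2}}{7}\right) = \left(B + n\right) + \left(- \frac{4}{7} + \frac{1}{7} \cdot 529\right) = \left(B + n\right) + \left(- \frac{4}{7} + \frac{529}{7}\right) = \left(B + n\right) + 75 = 75 + B + n$)
$\left(s{\left(39,1760 \right)} - 177416\right) + 1287665 = \left(\left(75 + 39 + 1760\right) - 177416\right) + 1287665 = \left(1874 - 177416\right) + 1287665 = -175542 + 1287665 = 1112123$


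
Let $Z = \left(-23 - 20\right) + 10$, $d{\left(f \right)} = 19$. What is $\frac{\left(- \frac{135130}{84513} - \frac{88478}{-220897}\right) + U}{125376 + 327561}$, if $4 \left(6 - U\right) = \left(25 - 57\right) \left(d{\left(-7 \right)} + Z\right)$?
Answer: $- \frac{2001251095462}{8455730550838857} \approx -0.00023667$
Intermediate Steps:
$Z = -33$ ($Z = -43 + 10 = -33$)
$U = -106$ ($U = 6 - \frac{\left(25 - 57\right) \left(19 - 33\right)}{4} = 6 - \frac{\left(25 - 57\right) \left(-14\right)}{4} = 6 - \frac{\left(-32\right) \left(-14\right)}{4} = 6 - 112 = -106$)
$\frac{\left(- \frac{135130}{84513} - \frac{88478}{-220897}\right) + U}{125376 + 327561} = \frac{\left(- \frac{135130}{84513} - \frac{88478}{-220897}\right) - 106}{125376 + 327561} = \frac{\left(\left(-135130\right) \frac{1}{84513} - - \frac{88478}{220897}\right) - 106}{452937} = \left(\left(- \frac{135130}{84513} + \frac{88478}{220897}\right) - 106\right) \frac{1}{452937} = \left(- \frac{22372270396}{18668668161} - 106\right) \frac{1}{452937} = \left(- \frac{2001251095462}{18668668161}\right) \frac{1}{452937} = - \frac{2001251095462}{8455730550838857}$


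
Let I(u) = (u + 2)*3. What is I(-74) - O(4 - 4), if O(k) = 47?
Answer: -263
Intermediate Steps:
I(u) = 6 + 3*u (I(u) = (2 + u)*3 = 6 + 3*u)
I(-74) - O(4 - 4) = (6 + 3*(-74)) - 1*47 = (6 - 222) - 47 = -216 - 47 = -263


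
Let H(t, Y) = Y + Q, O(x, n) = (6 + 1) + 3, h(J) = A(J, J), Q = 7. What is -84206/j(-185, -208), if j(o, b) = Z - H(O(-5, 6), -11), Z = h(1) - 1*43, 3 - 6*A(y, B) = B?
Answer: 126309/58 ≈ 2177.7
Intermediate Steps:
A(y, B) = ½ - B/6
h(J) = ½ - J/6
O(x, n) = 10 (O(x, n) = 7 + 3 = 10)
H(t, Y) = 7 + Y (H(t, Y) = Y + 7 = 7 + Y)
Z = -128/3 (Z = (½ - ⅙*1) - 1*43 = (½ - ⅙) - 43 = ⅓ - 43 = -128/3 ≈ -42.667)
j(o, b) = -116/3 (j(o, b) = -128/3 - (7 - 11) = -128/3 - 1*(-4) = -128/3 + 4 = -116/3)
-84206/j(-185, -208) = -84206/(-116/3) = -84206*(-3/116) = 126309/58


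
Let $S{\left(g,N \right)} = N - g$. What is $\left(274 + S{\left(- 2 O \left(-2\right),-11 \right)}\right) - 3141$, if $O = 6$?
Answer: $-2902$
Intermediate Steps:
$\left(274 + S{\left(- 2 O \left(-2\right),-11 \right)}\right) - 3141 = \left(274 - \left(11 + \left(-2\right) 6 \left(-2\right)\right)\right) - 3141 = \left(274 - \left(11 - -24\right)\right) - 3141 = \left(274 - 35\right) - 3141 = 239 - 3141 = -2902$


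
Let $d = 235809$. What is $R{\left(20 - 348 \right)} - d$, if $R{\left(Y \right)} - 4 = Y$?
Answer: $-236133$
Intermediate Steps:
$R{\left(Y \right)} = 4 + Y$
$R{\left(20 - 348 \right)} - d = \left(4 + \left(20 - 348\right)\right) - 235809 = \left(4 - 328\right) - 235809 = -324 - 235809 = -236133$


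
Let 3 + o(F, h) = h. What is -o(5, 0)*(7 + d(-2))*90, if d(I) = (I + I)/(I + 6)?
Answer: 1620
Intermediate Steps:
o(F, h) = -3 + h
d(I) = 2*I/(6 + I) (d(I) = (2*I)/(6 + I) = 2*I/(6 + I))
-o(5, 0)*(7 + d(-2))*90 = -(-3 + 0)*(7 + 2*(-2)/(6 - 2))*90 = -(-3*(7 + 2*(-2)/4))*90 = -(-3*(7 + 2*(-2)*(¼)))*90 = -(-3*(7 - 1))*90 = -(-3*6)*90 = -(-18)*90 = -1*(-1620) = 1620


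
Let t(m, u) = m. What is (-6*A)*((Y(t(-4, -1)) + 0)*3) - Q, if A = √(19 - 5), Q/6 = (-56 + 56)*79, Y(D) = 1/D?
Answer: 9*√14/2 ≈ 16.837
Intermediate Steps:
Q = 0 (Q = 6*((-56 + 56)*79) = 6*(0*79) = 6*0 = 0)
A = √14 ≈ 3.7417
(-6*A)*((Y(t(-4, -1)) + 0)*3) - Q = (-6*√14)*((1/(-4) + 0)*3) - 1*0 = (-6*√14)*((-¼ + 0)*3) + 0 = (-6*√14)*(-¼*3) + 0 = -6*√14*(-¾) + 0 = 9*√14/2 + 0 = 9*√14/2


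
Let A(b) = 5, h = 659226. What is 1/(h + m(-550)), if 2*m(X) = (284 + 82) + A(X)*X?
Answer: 1/658034 ≈ 1.5197e-6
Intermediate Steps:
m(X) = 183 + 5*X/2 (m(X) = ((284 + 82) + 5*X)/2 = (366 + 5*X)/2 = 183 + 5*X/2)
1/(h + m(-550)) = 1/(659226 + (183 + (5/2)*(-550))) = 1/(659226 + (183 - 1375)) = 1/(659226 - 1192) = 1/658034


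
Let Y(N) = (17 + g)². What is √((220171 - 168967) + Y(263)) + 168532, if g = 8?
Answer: 168532 + √51829 ≈ 1.6876e+5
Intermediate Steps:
Y(N) = 625 (Y(N) = (17 + 8)² = 25² = 625)
√((220171 - 168967) + Y(263)) + 168532 = √((220171 - 168967) + 625) + 168532 = √(51204 + 625) + 168532 = √51829 + 168532 = 168532 + √51829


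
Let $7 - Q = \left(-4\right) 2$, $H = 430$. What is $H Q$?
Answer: $6450$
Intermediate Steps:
$Q = 15$ ($Q = 7 - \left(-4\right) 2 = 7 - -8 = 7 + 8 = 15$)
$H Q = 430 \cdot 15 = 6450$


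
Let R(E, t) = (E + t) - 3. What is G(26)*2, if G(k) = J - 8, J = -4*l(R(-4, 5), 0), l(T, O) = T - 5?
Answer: 40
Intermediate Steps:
R(E, t) = -3 + E + t
l(T, O) = -5 + T
J = 28 (J = -4*(-5 + (-3 - 4 + 5)) = -4*(-5 - 2) = -4*(-7) = 28)
G(k) = 20 (G(k) = 28 - 8 = 20)
G(26)*2 = 20*2 = 40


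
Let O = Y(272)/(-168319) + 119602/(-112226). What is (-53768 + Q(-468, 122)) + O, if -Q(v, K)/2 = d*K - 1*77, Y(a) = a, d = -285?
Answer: 150409142425267/9444884047 ≈ 15925.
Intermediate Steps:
Q(v, K) = 154 + 570*K (Q(v, K) = -2*(-285*K - 1*77) = -2*(-285*K - 77) = -2*(-77 - 285*K) = 154 + 570*K)
O = -10080907255/9444884047 (O = 272/(-168319) + 119602/(-112226) = 272*(-1/168319) + 119602*(-1/112226) = -272/168319 - 59801/56113 = -10080907255/9444884047 ≈ -1.0673)
(-53768 + Q(-468, 122)) + O = (-53768 + (154 + 570*122)) - 10080907255/9444884047 = (-53768 + (154 + 69540)) - 10080907255/9444884047 = (-53768 + 69694) - 10080907255/9444884047 = 15926 - 10080907255/9444884047 = 150409142425267/9444884047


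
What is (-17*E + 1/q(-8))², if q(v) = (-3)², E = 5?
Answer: 583696/81 ≈ 7206.1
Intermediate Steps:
q(v) = 9
(-17*E + 1/q(-8))² = (-17*5 + 1/9)² = (-85 + ⅑)² = (-764/9)² = 583696/81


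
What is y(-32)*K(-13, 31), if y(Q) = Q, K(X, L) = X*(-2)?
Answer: -832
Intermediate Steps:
K(X, L) = -2*X
y(-32)*K(-13, 31) = -(-64)*(-13) = -32*26 = -832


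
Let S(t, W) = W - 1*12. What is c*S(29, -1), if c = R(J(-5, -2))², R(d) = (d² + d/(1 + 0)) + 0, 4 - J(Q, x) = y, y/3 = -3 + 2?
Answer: -40768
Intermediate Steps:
S(t, W) = -12 + W (S(t, W) = W - 12 = -12 + W)
y = -3 (y = 3*(-3 + 2) = 3*(-1) = -3)
J(Q, x) = 7 (J(Q, x) = 4 - 1*(-3) = 4 + 3 = 7)
R(d) = d + d² (R(d) = (d² + d/1) + 0 = (d² + 1*d) + 0 = (d² + d) + 0 = (d + d²) + 0 = d + d²)
c = 3136 (c = (7*(1 + 7))² = (7*8)² = 56² = 3136)
c*S(29, -1) = 3136*(-12 - 1) = 3136*(-13) = -40768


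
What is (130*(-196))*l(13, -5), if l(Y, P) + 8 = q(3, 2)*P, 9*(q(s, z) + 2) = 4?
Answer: 50960/9 ≈ 5662.2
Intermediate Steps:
q(s, z) = -14/9 (q(s, z) = -2 + (⅑)*4 = -2 + 4/9 = -14/9)
l(Y, P) = -8 - 14*P/9
(130*(-196))*l(13, -5) = (130*(-196))*(-8 - 14/9*(-5)) = -25480*(-8 + 70/9) = -25480*(-2/9) = 50960/9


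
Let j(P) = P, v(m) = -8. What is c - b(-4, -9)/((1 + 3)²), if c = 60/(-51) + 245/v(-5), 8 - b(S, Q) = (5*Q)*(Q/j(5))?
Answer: -7409/272 ≈ -27.239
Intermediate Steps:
b(S, Q) = 8 - Q² (b(S, Q) = 8 - 5*Q*Q/5 = 8 - Q²)
c = -4325/136 (c = 60/(-51) + 245/(-8) = 60*(-1/51) + 245*(-⅛) = -20/17 - 245/8 = -4325/136 ≈ -31.801)
c - b(-4, -9)/((1 + 3)²) = -4325/136 - (8 - 1*(-9)²)/((1 + 3)²) = -4325/136 - (8 - 1*81)/(4²) = -4325/136 - (8 - 81)/16 = -4325/136 - (-73)/16 = -4325/136 - 1*(-73/16) = -4325/136 + 73/16 = -7409/272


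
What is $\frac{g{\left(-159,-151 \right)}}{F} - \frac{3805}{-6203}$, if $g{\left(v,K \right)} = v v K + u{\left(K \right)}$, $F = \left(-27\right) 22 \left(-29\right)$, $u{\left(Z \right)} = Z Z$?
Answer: $- \frac{11736272480}{53426439} \approx -219.67$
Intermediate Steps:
$u{\left(Z \right)} = Z^{2}$
$F = 17226$ ($F = \left(-594\right) \left(-29\right) = 17226$)
$g{\left(v,K \right)} = K^{2} + K v^{2}$ ($g{\left(v,K \right)} = v v K + K^{2} = v^{2} K + K^{2} = K v^{2} + K^{2} = K^{2} + K v^{2}$)
$\frac{g{\left(-159,-151 \right)}}{F} - \frac{3805}{-6203} = \frac{\left(-151\right) \left(-151 + \left(-159\right)^{2}\right)}{17226} - \frac{3805}{-6203} = - 151 \left(-151 + 25281\right) \frac{1}{17226} - - \frac{3805}{6203} = \left(-151\right) 25130 \cdot \frac{1}{17226} + \frac{3805}{6203} = \left(-3794630\right) \frac{1}{17226} + \frac{3805}{6203} = - \frac{1897315}{8613} + \frac{3805}{6203} = - \frac{11736272480}{53426439}$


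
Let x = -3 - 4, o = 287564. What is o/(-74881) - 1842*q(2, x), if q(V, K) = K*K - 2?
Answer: -6483035258/74881 ≈ -86578.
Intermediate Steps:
x = -7
q(V, K) = -2 + K² (q(V, K) = K² - 2 = -2 + K²)
o/(-74881) - 1842*q(2, x) = 287564/(-74881) - 1842*(-2 + (-7)²) = 287564*(-1/74881) - 1842*(-2 + 49) = -287564/74881 - 1842*47 = -287564/74881 - 86574 = -6483035258/74881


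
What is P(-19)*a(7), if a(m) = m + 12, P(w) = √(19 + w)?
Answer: 0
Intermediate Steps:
a(m) = 12 + m
P(-19)*a(7) = √(19 - 19)*(12 + 7) = √0*19 = 0*19 = 0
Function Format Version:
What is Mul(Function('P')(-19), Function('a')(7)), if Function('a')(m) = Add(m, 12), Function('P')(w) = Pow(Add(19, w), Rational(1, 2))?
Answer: 0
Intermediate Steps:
Function('a')(m) = Add(12, m)
Mul(Function('P')(-19), Function('a')(7)) = Mul(Pow(Add(19, -19), Rational(1, 2)), Add(12, 7)) = Mul(Pow(0, Rational(1, 2)), 19) = Mul(0, 19) = 0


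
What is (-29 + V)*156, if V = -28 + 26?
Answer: -4836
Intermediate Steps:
V = -2
(-29 + V)*156 = (-29 - 2)*156 = -31*156 = -4836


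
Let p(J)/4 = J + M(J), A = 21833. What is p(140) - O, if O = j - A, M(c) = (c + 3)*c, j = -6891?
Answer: 109364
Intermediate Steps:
M(c) = c*(3 + c) (M(c) = (3 + c)*c = c*(3 + c))
p(J) = 4*J + 4*J*(3 + J) (p(J) = 4*(J + J*(3 + J)) = 4*J + 4*J*(3 + J))
O = -28724 (O = -6891 - 1*21833 = -6891 - 21833 = -28724)
p(140) - O = 4*140*(4 + 140) - 1*(-28724) = 4*140*144 + 28724 = 80640 + 28724 = 109364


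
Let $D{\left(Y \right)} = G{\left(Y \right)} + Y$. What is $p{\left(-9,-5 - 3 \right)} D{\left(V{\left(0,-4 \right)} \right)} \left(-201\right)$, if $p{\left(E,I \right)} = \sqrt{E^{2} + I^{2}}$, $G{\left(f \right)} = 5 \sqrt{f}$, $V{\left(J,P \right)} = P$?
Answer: $\sqrt{145} \left(804 - 2010 i\right) \approx 9681.4 - 24204.0 i$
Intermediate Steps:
$D{\left(Y \right)} = Y + 5 \sqrt{Y}$ ($D{\left(Y \right)} = 5 \sqrt{Y} + Y = Y + 5 \sqrt{Y}$)
$p{\left(-9,-5 - 3 \right)} D{\left(V{\left(0,-4 \right)} \right)} \left(-201\right) = \sqrt{\left(-9\right)^{2} + \left(-5 - 3\right)^{2}} \left(-4 + 5 \sqrt{-4}\right) \left(-201\right) = \sqrt{81 + \left(-5 - 3\right)^{2}} \left(-4 + 5 \cdot 2 i\right) \left(-201\right) = \sqrt{81 + \left(-8\right)^{2}} \left(-4 + 10 i\right) \left(-201\right) = \sqrt{81 + 64} \left(-4 + 10 i\right) \left(-201\right) = \sqrt{145} \left(-4 + 10 i\right) \left(-201\right) = - 201 \sqrt{145} \left(-4 + 10 i\right)$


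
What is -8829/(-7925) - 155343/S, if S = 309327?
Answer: 499984936/817138825 ≈ 0.61187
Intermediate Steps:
-8829/(-7925) - 155343/S = -8829/(-7925) - 155343/309327 = -8829*(-1/7925) - 155343*1/309327 = 8829/7925 - 51781/103109 = 499984936/817138825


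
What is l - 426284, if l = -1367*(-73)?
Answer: -326493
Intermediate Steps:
l = 99791
l - 426284 = 99791 - 426284 = -326493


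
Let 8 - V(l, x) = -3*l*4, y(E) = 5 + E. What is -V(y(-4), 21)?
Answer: -20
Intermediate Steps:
V(l, x) = 8 + 12*l (V(l, x) = 8 - (-3*l)*4 = 8 - (-12)*l = 8 + 12*l)
-V(y(-4), 21) = -(8 + 12*(5 - 4)) = -(8 + 12*1) = -(8 + 12) = -1*20 = -20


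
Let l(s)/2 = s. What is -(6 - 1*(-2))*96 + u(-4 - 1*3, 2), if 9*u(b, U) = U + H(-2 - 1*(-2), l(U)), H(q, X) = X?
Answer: -2302/3 ≈ -767.33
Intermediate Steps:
l(s) = 2*s
u(b, U) = U/3 (u(b, U) = (U + 2*U)/9 = (3*U)/9 = U/3)
-(6 - 1*(-2))*96 + u(-4 - 1*3, 2) = -(6 - 1*(-2))*96 + (⅓)*2 = -(6 + 2)*96 + ⅔ = -1*8*96 + ⅔ = -8*96 + ⅔ = -768 + ⅔ = -2302/3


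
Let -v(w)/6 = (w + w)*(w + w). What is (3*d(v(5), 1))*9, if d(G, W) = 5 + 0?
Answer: 135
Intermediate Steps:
v(w) = -24*w² (v(w) = -6*(w + w)*(w + w) = -6*2*w*2*w = -24*w²)
d(G, W) = 5
(3*d(v(5), 1))*9 = (3*5)*9 = 15*9 = 135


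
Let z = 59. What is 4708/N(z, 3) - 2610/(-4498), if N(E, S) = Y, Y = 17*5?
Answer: 10699217/191165 ≈ 55.969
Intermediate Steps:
Y = 85
N(E, S) = 85
4708/N(z, 3) - 2610/(-4498) = 4708/85 - 2610/(-4498) = 4708*(1/85) - 2610*(-1/4498) = 4708/85 + 1305/2249 = 10699217/191165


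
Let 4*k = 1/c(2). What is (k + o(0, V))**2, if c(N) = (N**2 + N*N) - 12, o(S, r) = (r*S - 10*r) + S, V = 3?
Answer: 231361/256 ≈ 903.75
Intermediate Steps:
o(S, r) = S - 10*r + S*r (o(S, r) = (S*r - 10*r) + S = (-10*r + S*r) + S = S - 10*r + S*r)
c(N) = -12 + 2*N**2 (c(N) = (N**2 + N**2) - 12 = 2*N**2 - 12 = -12 + 2*N**2)
k = -1/16 (k = 1/(4*(-12 + 2*2**2)) = 1/(4*(-12 + 2*4)) = 1/(4*(-12 + 8)) = (1/4)/(-4) = (1/4)*(-1/4) = -1/16 ≈ -0.062500)
(k + o(0, V))**2 = (-1/16 + (0 - 10*3 + 0*3))**2 = (-1/16 + (0 - 30 + 0))**2 = (-1/16 - 30)**2 = (-481/16)**2 = 231361/256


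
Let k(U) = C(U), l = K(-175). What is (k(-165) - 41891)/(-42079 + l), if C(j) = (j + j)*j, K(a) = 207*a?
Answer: -12559/78304 ≈ -0.16039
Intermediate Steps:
C(j) = 2*j² (C(j) = (2*j)*j = 2*j²)
l = -36225 (l = 207*(-175) = -36225)
k(U) = 2*U²
(k(-165) - 41891)/(-42079 + l) = (2*(-165)² - 41891)/(-42079 - 36225) = (2*27225 - 41891)/(-78304) = (54450 - 41891)*(-1/78304) = 12559*(-1/78304) = -12559/78304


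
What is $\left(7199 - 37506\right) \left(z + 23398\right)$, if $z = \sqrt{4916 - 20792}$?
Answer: $-709123186 - 3818682 i \approx -7.0912 \cdot 10^{8} - 3.8187 \cdot 10^{6} i$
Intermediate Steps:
$z = 126 i$ ($z = \sqrt{-15876} = 126 i \approx 126.0 i$)
$\left(7199 - 37506\right) \left(z + 23398\right) = \left(7199 - 37506\right) \left(126 i + 23398\right) = - 30307 \left(23398 + 126 i\right) = -709123186 - 3818682 i$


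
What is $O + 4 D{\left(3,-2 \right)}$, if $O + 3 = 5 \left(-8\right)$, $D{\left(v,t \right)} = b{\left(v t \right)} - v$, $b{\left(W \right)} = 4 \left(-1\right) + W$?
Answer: $-95$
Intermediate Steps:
$b{\left(W \right)} = -4 + W$
$D{\left(v,t \right)} = -4 - v + t v$ ($D{\left(v,t \right)} = \left(-4 + v t\right) - v = \left(-4 + t v\right) - v = -4 - v + t v$)
$O = -43$ ($O = -3 + 5 \left(-8\right) = -3 - 40 = -43$)
$O + 4 D{\left(3,-2 \right)} = -43 + 4 \left(-4 - 3 - 6\right) = -43 + 4 \left(-13\right) = -43 - 52 = -95$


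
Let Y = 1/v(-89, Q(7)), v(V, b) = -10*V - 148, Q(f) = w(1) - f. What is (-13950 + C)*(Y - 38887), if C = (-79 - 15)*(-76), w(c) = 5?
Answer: 98190682659/371 ≈ 2.6466e+8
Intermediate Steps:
Q(f) = 5 - f
v(V, b) = -148 - 10*V
C = 7144 (C = -94*(-76) = 7144)
Y = 1/742 (Y = 1/(-148 - 10*(-89)) = 1/(-148 + 890) = 1/742 ≈ 0.0013477)
(-13950 + C)*(Y - 38887) = (-13950 + 7144)*(1/742 - 38887) = -6806*(-28854153/742) = 98190682659/371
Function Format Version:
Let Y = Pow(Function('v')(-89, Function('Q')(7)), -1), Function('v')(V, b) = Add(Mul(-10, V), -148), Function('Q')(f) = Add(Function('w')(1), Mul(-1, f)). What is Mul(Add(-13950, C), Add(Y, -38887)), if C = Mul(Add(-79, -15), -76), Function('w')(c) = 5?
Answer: Rational(98190682659, 371) ≈ 2.6466e+8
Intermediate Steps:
Function('Q')(f) = Add(5, Mul(-1, f))
Function('v')(V, b) = Add(-148, Mul(-10, V))
C = 7144 (C = Mul(-94, -76) = 7144)
Y = Rational(1, 742) (Y = Pow(Add(-148, Mul(-10, -89)), -1) = Pow(Add(-148, 890), -1) = Pow(742, -1) = Rational(1, 742) ≈ 0.0013477)
Mul(Add(-13950, C), Add(Y, -38887)) = Mul(Add(-13950, 7144), Add(Rational(1, 742), -38887)) = Mul(-6806, Rational(-28854153, 742)) = Rational(98190682659, 371)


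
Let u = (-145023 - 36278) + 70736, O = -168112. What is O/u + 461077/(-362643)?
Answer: 475507691/1909315395 ≈ 0.24905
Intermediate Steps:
u = -110565 (u = -181301 + 70736 = -110565)
O/u + 461077/(-362643) = -168112/(-110565) + 461077/(-362643) = -168112*(-1/110565) + 461077*(-1/362643) = 24016/15795 - 461077/362643 = 475507691/1909315395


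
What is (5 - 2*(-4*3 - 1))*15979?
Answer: 495349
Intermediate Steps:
(5 - 2*(-4*3 - 1))*15979 = (5 - 2*(-12 - 1))*15979 = (5 - 2*(-13))*15979 = (5 + 26)*15979 = 31*15979 = 495349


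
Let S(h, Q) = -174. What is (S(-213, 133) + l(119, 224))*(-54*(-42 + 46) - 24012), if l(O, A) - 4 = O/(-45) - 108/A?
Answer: 293615767/70 ≈ 4.1945e+6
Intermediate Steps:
l(O, A) = 4 - 108/A - O/45 (l(O, A) = 4 + (O/(-45) - 108/A) = 4 + (O*(-1/45) - 108/A) = 4 + (-O/45 - 108/A) = 4 + (-108/A - O/45) = 4 - 108/A - O/45)
(S(-213, 133) + l(119, 224))*(-54*(-42 + 46) - 24012) = (-174 + (4 - 108/224 - 1/45*119))*(-54*(-42 + 46) - 24012) = (-174 + (4 - 108*1/224 - 119/45))*(-54*4 - 24012) = (-174 + (4 - 27/56 - 119/45))*(-216 - 24012) = (-174 + 2201/2520)*(-24228) = -436279/2520*(-24228) = 293615767/70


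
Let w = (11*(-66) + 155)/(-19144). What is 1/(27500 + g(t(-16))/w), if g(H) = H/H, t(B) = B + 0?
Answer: 571/15721644 ≈ 3.6319e-5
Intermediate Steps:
t(B) = B
w = 571/19144 (w = (-726 + 155)*(-1/19144) = -571*(-1/19144) = 571/19144 ≈ 0.029827)
g(H) = 1
1/(27500 + g(t(-16))/w) = 1/(27500 + 1/(571/19144)) = 1/(27500 + 1*(19144/571)) = 1/(27500 + 19144/571) = 1/(15721644/571) = 571/15721644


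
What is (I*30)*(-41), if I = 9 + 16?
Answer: -30750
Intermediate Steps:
I = 25
(I*30)*(-41) = (25*30)*(-41) = 750*(-41) = -30750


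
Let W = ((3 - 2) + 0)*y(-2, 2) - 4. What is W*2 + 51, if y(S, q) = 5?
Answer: 53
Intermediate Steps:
W = 1 (W = ((3 - 2) + 0)*5 - 4 = (1 + 0)*5 - 4 = 1*5 - 4 = 5 - 4 = 1)
W*2 + 51 = 1*2 + 51 = 2 + 51 = 53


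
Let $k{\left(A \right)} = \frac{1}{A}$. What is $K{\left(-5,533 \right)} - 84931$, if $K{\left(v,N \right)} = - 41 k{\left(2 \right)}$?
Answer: $- \frac{169903}{2} \approx -84952.0$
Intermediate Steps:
$K{\left(v,N \right)} = - \frac{41}{2}$
$K{\left(-5,533 \right)} - 84931 = - \frac{41}{2} - 84931 = - \frac{169903}{2}$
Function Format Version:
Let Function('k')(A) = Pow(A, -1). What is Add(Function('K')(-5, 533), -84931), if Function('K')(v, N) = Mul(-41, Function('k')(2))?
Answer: Rational(-169903, 2) ≈ -84952.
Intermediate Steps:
Function('K')(v, N) = Rational(-41, 2) (Function('K')(v, N) = Mul(-41, Pow(2, -1)) = Mul(-41, Rational(1, 2)) = Rational(-41, 2))
Add(Function('K')(-5, 533), -84931) = Add(Rational(-41, 2), -84931) = Rational(-169903, 2)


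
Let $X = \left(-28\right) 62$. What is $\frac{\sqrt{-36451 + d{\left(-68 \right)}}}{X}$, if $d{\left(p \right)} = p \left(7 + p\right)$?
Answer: $- \frac{i \sqrt{32303}}{1736} \approx - 0.10353 i$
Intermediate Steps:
$X = -1736$
$\frac{\sqrt{-36451 + d{\left(-68 \right)}}}{X} = \frac{\sqrt{-36451 - 68 \left(7 - 68\right)}}{-1736} = \sqrt{-36451 - -4148} \left(- \frac{1}{1736}\right) = \sqrt{-36451 + 4148} \left(- \frac{1}{1736}\right) = \sqrt{-32303} \left(- \frac{1}{1736}\right) = i \sqrt{32303} \left(- \frac{1}{1736}\right) = - \frac{i \sqrt{32303}}{1736}$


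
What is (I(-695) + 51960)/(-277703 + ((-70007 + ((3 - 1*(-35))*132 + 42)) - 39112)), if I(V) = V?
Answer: -51265/381764 ≈ -0.13428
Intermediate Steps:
(I(-695) + 51960)/(-277703 + ((-70007 + ((3 - 1*(-35))*132 + 42)) - 39112)) = (-695 + 51960)/(-277703 + ((-70007 + ((3 - 1*(-35))*132 + 42)) - 39112)) = 51265/(-277703 + ((-70007 + ((3 + 35)*132 + 42)) - 39112)) = 51265/(-277703 + ((-70007 + (38*132 + 42)) - 39112)) = 51265/(-277703 + ((-70007 + (5016 + 42)) - 39112)) = 51265/(-277703 + ((-70007 + 5058) - 39112)) = 51265/(-277703 + (-64949 - 39112)) = 51265/(-277703 - 104061) = 51265/(-381764) = 51265*(-1/381764) = -51265/381764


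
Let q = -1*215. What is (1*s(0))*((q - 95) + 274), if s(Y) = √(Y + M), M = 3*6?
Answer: -108*√2 ≈ -152.74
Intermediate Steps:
q = -215
M = 18
s(Y) = √(18 + Y) (s(Y) = √(Y + 18) = √(18 + Y))
(1*s(0))*((q - 95) + 274) = (1*√(18 + 0))*((-215 - 95) + 274) = (1*√18)*(-310 + 274) = (1*(3*√2))*(-36) = (3*√2)*(-36) = -108*√2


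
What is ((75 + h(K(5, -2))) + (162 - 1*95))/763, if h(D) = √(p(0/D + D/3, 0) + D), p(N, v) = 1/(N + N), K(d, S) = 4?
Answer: 142/763 + √70/3052 ≈ 0.18885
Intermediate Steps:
p(N, v) = 1/(2*N)
h(D) = √(D + 3/(2*D)) (h(D) = √(1/(2*(0/D + D/3)) + D) = √(1/(2*(0 + D*(⅓))) + D) = √(1/(2*(0 + D/3)) + D) = √(1/(2*((D/3))) + D) = √((3/D)/2 + D) = √(3/(2*D) + D) = √(D + 3/(2*D)))
((75 + h(K(5, -2))) + (162 - 1*95))/763 = ((75 + √(4*4 + 6/4)/2) + (162 - 1*95))/763 = ((75 + √(16 + 6*(¼))/2) + (162 - 95))*(1/763) = ((75 + √(16 + 3/2)/2) + 67)*(1/763) = ((75 + √(35/2)/2) + 67)*(1/763) = ((75 + (√70/2)/2) + 67)*(1/763) = ((75 + √70/4) + 67)*(1/763) = (142 + √70/4)*(1/763) = 142/763 + √70/3052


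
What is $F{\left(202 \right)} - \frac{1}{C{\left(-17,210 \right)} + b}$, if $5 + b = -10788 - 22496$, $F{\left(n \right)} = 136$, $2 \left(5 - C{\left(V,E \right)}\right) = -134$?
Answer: $\frac{4517513}{33217} \approx 136.0$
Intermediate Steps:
$C{\left(V,E \right)} = 72$ ($C{\left(V,E \right)} = 5 - -67 = 5 + 67 = 72$)
$b = -33289$ ($b = -5 - 33284 = -33289$)
$F{\left(202 \right)} - \frac{1}{C{\left(-17,210 \right)} + b} = 136 - \frac{1}{72 - 33289} = 136 - \frac{1}{-33217} = 136 - - \frac{1}{33217} = 136 + \frac{1}{33217} = \frac{4517513}{33217}$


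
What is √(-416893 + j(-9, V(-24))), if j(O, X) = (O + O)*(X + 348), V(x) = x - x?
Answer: I*√423157 ≈ 650.5*I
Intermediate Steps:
V(x) = 0
j(O, X) = 2*O*(348 + X) (j(O, X) = (2*O)*(348 + X) = 2*O*(348 + X))
√(-416893 + j(-9, V(-24))) = √(-416893 + 2*(-9)*(348 + 0)) = √(-416893 + 2*(-9)*348) = √(-416893 - 6264) = √(-423157) = I*√423157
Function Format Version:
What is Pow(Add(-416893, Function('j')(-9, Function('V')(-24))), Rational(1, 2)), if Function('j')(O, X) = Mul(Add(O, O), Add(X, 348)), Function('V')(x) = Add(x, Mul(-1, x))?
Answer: Mul(I, Pow(423157, Rational(1, 2))) ≈ Mul(650.50, I)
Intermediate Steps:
Function('V')(x) = 0
Function('j')(O, X) = Mul(2, O, Add(348, X)) (Function('j')(O, X) = Mul(Mul(2, O), Add(348, X)) = Mul(2, O, Add(348, X)))
Pow(Add(-416893, Function('j')(-9, Function('V')(-24))), Rational(1, 2)) = Pow(Add(-416893, Mul(2, -9, Add(348, 0))), Rational(1, 2)) = Pow(Add(-416893, Mul(2, -9, 348)), Rational(1, 2)) = Pow(Add(-416893, -6264), Rational(1, 2)) = Pow(-423157, Rational(1, 2)) = Mul(I, Pow(423157, Rational(1, 2)))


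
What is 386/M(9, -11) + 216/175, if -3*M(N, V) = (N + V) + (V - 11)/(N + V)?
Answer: -66902/525 ≈ -127.43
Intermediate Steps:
M(N, V) = -N/3 - V/3 - (-11 + V)/(3*(N + V)) (M(N, V) = -((N + V) + (V - 11)/(N + V))/3 = -((N + V) + (-11 + V)/(N + V))/3 = -(N + V + (-11 + V)/(N + V))/3 = -N/3 - V/3 - (-11 + V)/(3*(N + V)))
386/M(9, -11) + 216/175 = 386/(((11 - 1*(-11) - 1*9² - 1*(-11)² - 2*9*(-11))/(3*(9 - 11)))) + 216/175 = 386/(((⅓)*(11 + 11 - 1*81 - 1*121 + 198)/(-2))) + 216*(1/175) = 386/(((⅓)*(-½)*(11 + 11 - 81 - 121 + 198))) + 216/175 = 386/(((⅓)*(-½)*18)) + 216/175 = 386/(-3) + 216/175 = 386*(-⅓) + 216/175 = -386/3 + 216/175 = -66902/525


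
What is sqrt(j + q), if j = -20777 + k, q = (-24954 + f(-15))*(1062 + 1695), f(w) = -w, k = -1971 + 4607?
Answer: 2*I*sqrt(17193741) ≈ 8293.1*I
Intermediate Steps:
k = 2636
q = -68756823 (q = (-24954 - 1*(-15))*(1062 + 1695) = (-24954 + 15)*2757 = -24939*2757 = -68756823)
j = -18141 (j = -20777 + 2636 = -18141)
sqrt(j + q) = sqrt(-18141 - 68756823) = sqrt(-68774964) = 2*I*sqrt(17193741)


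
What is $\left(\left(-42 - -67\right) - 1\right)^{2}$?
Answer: $576$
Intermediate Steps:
$\left(\left(-42 - -67\right) - 1\right)^{2} = \left(\left(-42 + 67\right) - 1\right)^{2} = \left(25 - 1\right)^{2} = 24^{2} = 576$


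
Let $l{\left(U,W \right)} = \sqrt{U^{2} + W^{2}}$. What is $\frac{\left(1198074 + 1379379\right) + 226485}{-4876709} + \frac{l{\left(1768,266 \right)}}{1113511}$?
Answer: $- \frac{2803938}{4876709} + \frac{2 \sqrt{799145}}{1113511} \approx -0.57336$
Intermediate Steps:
$\frac{\left(1198074 + 1379379\right) + 226485}{-4876709} + \frac{l{\left(1768,266 \right)}}{1113511} = \frac{\left(1198074 + 1379379\right) + 226485}{-4876709} + \frac{\sqrt{1768^{2} + 266^{2}}}{1113511} = \left(2577453 + 226485\right) \left(- \frac{1}{4876709}\right) + \sqrt{3125824 + 70756} \cdot \frac{1}{1113511} = 2803938 \left(- \frac{1}{4876709}\right) + \sqrt{3196580} \cdot \frac{1}{1113511} = - \frac{2803938}{4876709} + 2 \sqrt{799145} \cdot \frac{1}{1113511} = - \frac{2803938}{4876709} + \frac{2 \sqrt{799145}}{1113511}$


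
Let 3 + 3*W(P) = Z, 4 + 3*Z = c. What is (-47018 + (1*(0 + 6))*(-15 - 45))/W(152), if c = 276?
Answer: -426402/263 ≈ -1621.3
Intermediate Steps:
Z = 272/3 (Z = -4/3 + (⅓)*276 = -4/3 + 92 = 272/3 ≈ 90.667)
W(P) = 263/9 (W(P) = -1 + (⅓)*(272/3) = -1 + 272/9 = 263/9)
(-47018 + (1*(0 + 6))*(-15 - 45))/W(152) = (-47018 + (1*(0 + 6))*(-15 - 45))/(263/9) = (-47018 + (1*6)*(-60))*(9/263) = (-47018 + 6*(-60))*(9/263) = (-47018 - 360)*(9/263) = -47378*9/263 = -426402/263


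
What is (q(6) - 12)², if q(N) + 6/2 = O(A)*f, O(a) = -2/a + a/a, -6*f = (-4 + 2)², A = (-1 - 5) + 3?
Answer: 21025/81 ≈ 259.57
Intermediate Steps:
A = -3 (A = -6 + 3 = -3)
f = -⅔ (f = -(-4 + 2)²/6 = -⅙*(-2)² = -⅙*4 = -⅔ ≈ -0.66667)
O(a) = 1 - 2/a (O(a) = -2/a + 1 = 1 - 2/a)
q(N) = -37/9 (q(N) = -3 + ((-2 - 3)/(-3))*(-⅔) = -3 - ⅓*(-5)*(-⅔) = -3 + (5/3)*(-⅔) = -3 - 10/9 = -37/9)
(q(6) - 12)² = (-37/9 - 12)² = (-145/9)² = 21025/81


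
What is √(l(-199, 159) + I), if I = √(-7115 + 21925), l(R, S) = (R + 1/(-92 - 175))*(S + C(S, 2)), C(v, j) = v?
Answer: √(-501266156 + 7921*√14810)/89 ≈ 251.32*I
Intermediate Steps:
l(R, S) = 2*S*(-1/267 + R) (l(R, S) = (R + 1/(-92 - 175))*(S + S) = (R + 1/(-267))*(2*S) = (R - 1/267)*(2*S) = (-1/267 + R)*(2*S) = 2*S*(-1/267 + R))
I = √14810 ≈ 121.70
√(l(-199, 159) + I) = √((2/267)*159*(-1 + 267*(-199)) + √14810) = √((2/267)*159*(-1 - 53133) + √14810) = √((2/267)*159*(-53134) + √14810) = √(-5632204/89 + √14810)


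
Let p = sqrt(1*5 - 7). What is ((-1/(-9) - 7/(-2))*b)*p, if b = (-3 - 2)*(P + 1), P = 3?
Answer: -650*I*sqrt(2)/9 ≈ -102.14*I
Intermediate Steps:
p = I*sqrt(2) (p = sqrt(5 - 7) = sqrt(-2) = I*sqrt(2) ≈ 1.4142*I)
b = -20 (b = (-3 - 2)*(3 + 1) = -5*4 = -20)
((-1/(-9) - 7/(-2))*b)*p = ((-1/(-9) - 7/(-2))*(-20))*(I*sqrt(2)) = ((-1*(-1/9) - 7*(-1/2))*(-20))*(I*sqrt(2)) = ((1/9 + 7/2)*(-20))*(I*sqrt(2)) = ((65/18)*(-20))*(I*sqrt(2)) = -650*I*sqrt(2)/9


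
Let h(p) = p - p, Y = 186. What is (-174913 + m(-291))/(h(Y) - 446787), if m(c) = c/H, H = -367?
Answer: 64192780/163970829 ≈ 0.39149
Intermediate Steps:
m(c) = -c/367 (m(c) = c/(-367) = c*(-1/367) = -c/367)
h(p) = 0
(-174913 + m(-291))/(h(Y) - 446787) = (-174913 - 1/367*(-291))/(0 - 446787) = (-174913 + 291/367)/(-446787) = -64192780/367*(-1/446787) = 64192780/163970829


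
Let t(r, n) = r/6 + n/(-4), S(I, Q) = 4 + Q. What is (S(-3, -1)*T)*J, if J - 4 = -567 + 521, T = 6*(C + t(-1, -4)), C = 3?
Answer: -2898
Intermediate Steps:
t(r, n) = -n/4 + r/6 (t(r, n) = r*(⅙) + n*(-¼) = r/6 - n/4 = -n/4 + r/6)
T = 23 (T = 6*(3 + (-¼*(-4) + (⅙)*(-1))) = 6*(3 + (1 - ⅙)) = 6*(3 + ⅚) = 6*(23/6) = 23)
J = -42 (J = 4 + (-567 + 521) = 4 - 46 = -42)
(S(-3, -1)*T)*J = ((4 - 1)*23)*(-42) = (3*23)*(-42) = 69*(-42) = -2898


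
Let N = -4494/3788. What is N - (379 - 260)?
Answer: -227633/1894 ≈ -120.19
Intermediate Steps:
N = -2247/1894 (N = -4494*1/3788 = -2247/1894 ≈ -1.1864)
N - (379 - 260) = -2247/1894 - (379 - 260) = -2247/1894 - 1*119 = -2247/1894 - 119 = -227633/1894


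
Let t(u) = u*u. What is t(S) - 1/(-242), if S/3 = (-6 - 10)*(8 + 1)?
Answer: 45163009/242 ≈ 1.8662e+5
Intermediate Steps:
S = -432 (S = 3*((-6 - 10)*(8 + 1)) = 3*(-16*9) = 3*(-144) = -432)
t(u) = u²
t(S) - 1/(-242) = (-432)² - 1/(-242) = 186624 - 1*(-1/242) = 186624 + 1/242 = 45163009/242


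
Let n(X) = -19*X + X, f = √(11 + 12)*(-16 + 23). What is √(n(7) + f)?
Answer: √(-126 + 7*√23) ≈ 9.614*I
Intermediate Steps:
f = 7*√23 (f = √23*7 = 7*√23 ≈ 33.571)
n(X) = -18*X
√(n(7) + f) = √(-18*7 + 7*√23) = √(-126 + 7*√23)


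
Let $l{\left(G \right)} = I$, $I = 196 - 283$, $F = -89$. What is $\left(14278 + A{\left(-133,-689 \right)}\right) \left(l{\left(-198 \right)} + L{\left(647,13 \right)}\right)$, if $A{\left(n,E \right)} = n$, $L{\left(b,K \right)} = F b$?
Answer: $-815742150$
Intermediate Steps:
$L{\left(b,K \right)} = - 89 b$
$I = -87$
$l{\left(G \right)} = -87$
$\left(14278 + A{\left(-133,-689 \right)}\right) \left(l{\left(-198 \right)} + L{\left(647,13 \right)}\right) = \left(14278 - 133\right) \left(-87 - 57583\right) = 14145 \left(-87 - 57583\right) = 14145 \left(-57670\right) = -815742150$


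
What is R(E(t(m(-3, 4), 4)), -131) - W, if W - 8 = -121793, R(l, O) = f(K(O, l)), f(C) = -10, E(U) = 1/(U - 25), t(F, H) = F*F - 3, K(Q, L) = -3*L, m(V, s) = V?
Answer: 121775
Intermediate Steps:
t(F, H) = -3 + F² (t(F, H) = F² - 3 = -3 + F²)
E(U) = 1/(-25 + U)
R(l, O) = -10
W = -121785 (W = 8 - 121793 = -121785)
R(E(t(m(-3, 4), 4)), -131) - W = -10 - 1*(-121785) = -10 + 121785 = 121775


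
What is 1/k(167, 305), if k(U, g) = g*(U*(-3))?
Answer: -1/152805 ≈ -6.5443e-6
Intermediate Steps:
k(U, g) = -3*U*g (k(U, g) = g*(-3*U) = -3*U*g)
1/k(167, 305) = 1/(-3*167*305) = 1/(-152805) = -1/152805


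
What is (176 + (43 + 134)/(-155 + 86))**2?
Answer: 15912121/529 ≈ 30080.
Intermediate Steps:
(176 + (43 + 134)/(-155 + 86))**2 = (176 + 177/(-69))**2 = (176 + 177*(-1/69))**2 = (176 - 59/23)**2 = (3989/23)**2 = 15912121/529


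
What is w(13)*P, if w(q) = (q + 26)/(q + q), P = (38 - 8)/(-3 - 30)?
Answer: -15/11 ≈ -1.3636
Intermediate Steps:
P = -10/11 (P = 30/(-33) = 30*(-1/33) = -10/11 ≈ -0.90909)
w(q) = (26 + q)/(2*q) (w(q) = (26 + q)/((2*q)) = (26 + q)*(1/(2*q)) = (26 + q)/(2*q))
w(13)*P = ((1/2)*(26 + 13)/13)*(-10/11) = ((1/2)*(1/13)*39)*(-10/11) = (3/2)*(-10/11) = -15/11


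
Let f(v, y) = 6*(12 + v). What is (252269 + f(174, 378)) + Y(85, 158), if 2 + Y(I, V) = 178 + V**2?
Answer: 278525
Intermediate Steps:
Y(I, V) = 176 + V**2 (Y(I, V) = -2 + (178 + V**2) = 176 + V**2)
f(v, y) = 72 + 6*v
(252269 + f(174, 378)) + Y(85, 158) = (252269 + (72 + 6*174)) + (176 + 158**2) = (252269 + (72 + 1044)) + (176 + 24964) = (252269 + 1116) + 25140 = 253385 + 25140 = 278525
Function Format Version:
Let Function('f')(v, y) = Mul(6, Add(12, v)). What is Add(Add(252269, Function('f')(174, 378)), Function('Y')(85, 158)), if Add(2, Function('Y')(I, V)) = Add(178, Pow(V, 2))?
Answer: 278525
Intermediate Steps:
Function('Y')(I, V) = Add(176, Pow(V, 2)) (Function('Y')(I, V) = Add(-2, Add(178, Pow(V, 2))) = Add(176, Pow(V, 2)))
Function('f')(v, y) = Add(72, Mul(6, v))
Add(Add(252269, Function('f')(174, 378)), Function('Y')(85, 158)) = Add(Add(252269, Add(72, Mul(6, 174))), Add(176, Pow(158, 2))) = Add(Add(252269, Add(72, 1044)), Add(176, 24964)) = Add(Add(252269, 1116), 25140) = Add(253385, 25140) = 278525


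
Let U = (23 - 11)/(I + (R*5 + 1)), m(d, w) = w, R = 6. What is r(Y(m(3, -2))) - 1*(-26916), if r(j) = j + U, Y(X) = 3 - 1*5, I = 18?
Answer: 1318798/49 ≈ 26914.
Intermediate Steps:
U = 12/49 (U = (23 - 11)/(18 + (6*5 + 1)) = 12/(18 + (30 + 1)) = 12/(18 + 31) = 12/49 ≈ 0.24490)
Y(X) = -2 (Y(X) = 3 - 5 = -2)
r(j) = 12/49 + j (r(j) = j + 12/49 = 12/49 + j)
r(Y(m(3, -2))) - 1*(-26916) = (12/49 - 2) - 1*(-26916) = -86/49 + 26916 = 1318798/49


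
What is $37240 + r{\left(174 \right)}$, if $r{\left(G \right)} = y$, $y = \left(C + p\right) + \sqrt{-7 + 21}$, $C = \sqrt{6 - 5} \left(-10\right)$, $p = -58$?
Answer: $37172 + \sqrt{14} \approx 37176.0$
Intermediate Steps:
$C = -10$ ($C = \sqrt{1} \left(-10\right) = 1 \left(-10\right) = -10$)
$y = -68 + \sqrt{14}$ ($y = \left(-10 - 58\right) + \sqrt{-7 + 21} = -68 + \sqrt{14} \approx -64.258$)
$r{\left(G \right)} = -68 + \sqrt{14}$
$37240 + r{\left(174 \right)} = 37240 - \left(68 - \sqrt{14}\right) = 37172 + \sqrt{14}$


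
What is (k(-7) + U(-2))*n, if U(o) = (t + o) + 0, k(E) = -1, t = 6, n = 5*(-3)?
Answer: -45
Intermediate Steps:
n = -15
U(o) = 6 + o (U(o) = (6 + o) + 0 = 6 + o)
(k(-7) + U(-2))*n = (-1 + (6 - 2))*(-15) = (-1 + 4)*(-15) = 3*(-15) = -45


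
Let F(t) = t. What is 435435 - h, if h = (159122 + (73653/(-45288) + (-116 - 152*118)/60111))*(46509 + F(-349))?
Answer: -277695998434604345/37809819 ≈ -7.3445e+9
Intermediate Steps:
h = 277712462153140610/37809819 (h = (159122 + (73653/(-45288) + (-116 - 152*118)/60111))*(46509 - 349) = (159122 + (73653*(-1/45288) + (-116 - 17936)*(1/60111)))*46160 = (159122 + (-24551/15096 - 18052*1/60111))*46160 = (159122 + (-24551/15096 - 18052/60111))*46160 = (159122 - 582766051/302478552)*46160 = (48130409385293/302478552)*46160 = 277712462153140610/37809819 ≈ 7.3450e+9)
435435 - h = 435435 - 1*277712462153140610/37809819 = 435435 - 277712462153140610/37809819 = -277695998434604345/37809819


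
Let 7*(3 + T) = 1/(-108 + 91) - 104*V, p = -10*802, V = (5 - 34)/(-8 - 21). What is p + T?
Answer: -956506/119 ≈ -8037.9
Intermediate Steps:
V = 1 (V = -29/(-29) = -29*(-1/29) = 1)
p = -8020
T = -2126/119 (T = -3 + (1/(-108 + 91) - 104*1)/7 = -3 + (1/(-17) - 104)/7 = -3 + (-1/17 - 104)/7 = -3 + (1/7)*(-1769/17) = -3 - 1769/119 = -2126/119 ≈ -17.866)
p + T = -8020 - 2126/119 = -956506/119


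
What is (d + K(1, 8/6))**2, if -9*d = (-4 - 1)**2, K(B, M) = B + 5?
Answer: 841/81 ≈ 10.383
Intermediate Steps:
K(B, M) = 5 + B
d = -25/9 (d = -(-4 - 1)**2/9 = -1/9*(-5)**2 = -1/9*25 = -25/9 ≈ -2.7778)
(d + K(1, 8/6))**2 = (-25/9 + (5 + 1))**2 = (-25/9 + 6)**2 = (29/9)**2 = 841/81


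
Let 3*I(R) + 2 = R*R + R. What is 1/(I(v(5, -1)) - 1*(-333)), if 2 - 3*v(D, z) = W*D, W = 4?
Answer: 3/1027 ≈ 0.0029211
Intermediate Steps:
v(D, z) = ⅔ - 4*D/3
I(R) = -⅔ + R/3 + R²/3 (I(R) = -⅔ + (R*R + R)/3 = -⅔ + (R² + R)/3 = -⅔ + (R + R²)/3 = -⅔ + (R/3 + R²/3) = -⅔ + R/3 + R²/3)
1/(I(v(5, -1)) - 1*(-333)) = 1/((-⅔ + (⅔ - 4/3*5)/3 + (⅔ - 4/3*5)²/3) - 1*(-333)) = 1/((-⅔ + (⅔ - 20/3)/3 + (⅔ - 20/3)²/3) + 333) = 1/((-⅔ + (⅓)*(-6) + (⅓)*(-6)²) + 333) = 1/((-⅔ - 2 + (⅓)*36) + 333) = 1/((-⅔ - 2 + 12) + 333) = 1/(28/3 + 333) = 1/(1027/3) = 3/1027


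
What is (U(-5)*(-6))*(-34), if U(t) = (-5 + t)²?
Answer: 20400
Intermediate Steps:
(U(-5)*(-6))*(-34) = ((-5 - 5)²*(-6))*(-34) = ((-10)²*(-6))*(-34) = (100*(-6))*(-34) = -600*(-34) = 20400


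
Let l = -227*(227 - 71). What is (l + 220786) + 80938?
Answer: 266312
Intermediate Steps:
l = -35412 (l = -227*156 = -35412)
(l + 220786) + 80938 = (-35412 + 220786) + 80938 = 185374 + 80938 = 266312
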